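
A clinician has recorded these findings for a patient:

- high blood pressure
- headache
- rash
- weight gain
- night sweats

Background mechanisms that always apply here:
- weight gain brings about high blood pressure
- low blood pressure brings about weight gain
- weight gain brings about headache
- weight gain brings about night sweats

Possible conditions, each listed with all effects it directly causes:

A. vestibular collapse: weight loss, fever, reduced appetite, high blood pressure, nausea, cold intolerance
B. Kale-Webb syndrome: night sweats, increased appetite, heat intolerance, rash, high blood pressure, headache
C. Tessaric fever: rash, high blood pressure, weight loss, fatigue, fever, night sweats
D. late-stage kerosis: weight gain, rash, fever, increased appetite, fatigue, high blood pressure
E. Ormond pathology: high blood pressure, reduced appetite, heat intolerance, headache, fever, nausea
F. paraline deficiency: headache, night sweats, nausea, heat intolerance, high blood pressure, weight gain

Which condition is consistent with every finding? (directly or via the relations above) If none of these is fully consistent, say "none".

For each candidate, compare predicted effects to what was observed:
(A) vestibular collapse — fails on headache, rash, weight gain, night sweats (predicts weight loss, not weight gain)
(B) Kale-Webb syndrome — does not account for weight gain
(C) Tessaric fever — high blood pressure +; headache -; rash +; weight gain -; night sweats +
(D) late-stage kerosis — high blood pressure +; headache + (via weight gain → headache); rash +; weight gain +; night sweats + (via weight gain → night sweats)
(E) Ormond pathology — does not account for rash, weight gain, night sweats
(F) paraline deficiency — does not account for rash
(D) is the only candidate with no mismatches.

D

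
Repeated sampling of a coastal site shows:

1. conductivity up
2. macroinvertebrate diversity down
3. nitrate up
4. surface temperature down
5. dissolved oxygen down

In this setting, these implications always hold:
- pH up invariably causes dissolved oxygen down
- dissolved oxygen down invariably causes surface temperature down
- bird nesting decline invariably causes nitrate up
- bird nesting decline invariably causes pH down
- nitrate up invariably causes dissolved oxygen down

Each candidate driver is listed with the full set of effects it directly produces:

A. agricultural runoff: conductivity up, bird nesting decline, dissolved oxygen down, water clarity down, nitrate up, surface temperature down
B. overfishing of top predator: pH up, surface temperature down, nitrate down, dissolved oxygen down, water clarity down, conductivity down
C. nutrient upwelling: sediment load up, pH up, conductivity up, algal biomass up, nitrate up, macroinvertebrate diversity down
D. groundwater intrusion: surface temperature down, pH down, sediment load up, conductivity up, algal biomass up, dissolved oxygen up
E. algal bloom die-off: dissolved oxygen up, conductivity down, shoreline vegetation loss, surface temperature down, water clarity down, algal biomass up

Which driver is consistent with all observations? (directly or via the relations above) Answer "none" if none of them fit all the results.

C

Testing each hypothesis:
(A) agricultural runoff — conductivity up yes; macroinvertebrate diversity down NO; nitrate up yes; surface temperature down yes; dissolved oxygen down yes
(B) overfishing of top predator — conductivity up NO; macroinvertebrate diversity down NO; nitrate up NO; surface temperature down yes; dissolved oxygen down yes
(C) nutrient upwelling — accounts for every observation (surface temperature down through nitrate up → dissolved oxygen down → surface temperature down)
(D) groundwater intrusion — conductivity up yes; macroinvertebrate diversity down NO; nitrate up NO; surface temperature down yes; dissolved oxygen down NO
(E) algal bloom die-off — fails on conductivity up, macroinvertebrate diversity down, nitrate up, dissolved oxygen down (predicts conductivity down, not conductivity up; predicts dissolved oxygen up, not dissolved oxygen down)
(C) alone accounts for all the evidence.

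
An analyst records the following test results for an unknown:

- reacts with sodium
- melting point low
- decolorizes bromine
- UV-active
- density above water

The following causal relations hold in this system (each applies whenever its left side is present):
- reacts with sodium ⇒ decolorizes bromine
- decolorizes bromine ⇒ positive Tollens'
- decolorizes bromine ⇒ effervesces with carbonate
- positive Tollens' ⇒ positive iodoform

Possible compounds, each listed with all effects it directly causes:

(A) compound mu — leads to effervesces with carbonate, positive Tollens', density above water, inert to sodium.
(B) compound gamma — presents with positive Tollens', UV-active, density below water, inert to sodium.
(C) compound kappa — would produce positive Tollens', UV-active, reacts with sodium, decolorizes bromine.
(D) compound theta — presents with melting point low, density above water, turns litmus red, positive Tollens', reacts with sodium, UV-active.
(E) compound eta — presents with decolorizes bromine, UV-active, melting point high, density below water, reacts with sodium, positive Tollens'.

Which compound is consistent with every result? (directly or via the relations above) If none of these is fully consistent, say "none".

D

Checking each candidate against the observations:
(A) compound mu — reacts with sodium ✗; melting point low ✗; decolorizes bromine ✗; UV-active ✗; density above water ✓
(B) compound gamma — fails on reacts with sodium, melting point low, decolorizes bromine, density above water (predicts inert to sodium, not reacts with sodium; predicts density below water, not density above water)
(C) compound kappa — does not account for melting point low, density above water
(D) compound theta — accounts for every observation (decolorizes bromine by reacts with sodium → decolorizes bromine)
(E) compound eta — reacts with sodium ✓; melting point low ✗; decolorizes bromine ✓; UV-active ✓; density above water ✗
Only (D) is consistent with every observation.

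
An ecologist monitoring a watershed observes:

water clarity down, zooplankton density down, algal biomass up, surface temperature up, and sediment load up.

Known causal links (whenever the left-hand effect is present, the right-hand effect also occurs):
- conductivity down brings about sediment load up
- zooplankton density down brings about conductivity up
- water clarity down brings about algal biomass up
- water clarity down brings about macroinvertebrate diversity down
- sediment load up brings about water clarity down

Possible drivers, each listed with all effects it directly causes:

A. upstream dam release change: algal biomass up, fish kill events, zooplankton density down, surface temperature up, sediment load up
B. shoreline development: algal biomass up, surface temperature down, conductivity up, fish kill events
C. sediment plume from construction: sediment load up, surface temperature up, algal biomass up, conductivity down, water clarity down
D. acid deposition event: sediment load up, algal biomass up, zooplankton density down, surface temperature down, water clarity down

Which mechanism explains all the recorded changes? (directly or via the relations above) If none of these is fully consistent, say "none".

A

Testing each hypothesis:
(A) upstream dam release change — accounts for every observation (water clarity down by sediment load up → water clarity down)
(B) shoreline development — water clarity down -; zooplankton density down -; algal biomass up +; surface temperature up -; sediment load up -
(C) sediment plume from construction — water clarity down +; zooplankton density down -; algal biomass up +; surface temperature up +; sediment load up +
(D) acid deposition event — water clarity down +; zooplankton density down +; algal biomass up +; surface temperature up -; sediment load up +
(A) is the only candidate with no mismatches.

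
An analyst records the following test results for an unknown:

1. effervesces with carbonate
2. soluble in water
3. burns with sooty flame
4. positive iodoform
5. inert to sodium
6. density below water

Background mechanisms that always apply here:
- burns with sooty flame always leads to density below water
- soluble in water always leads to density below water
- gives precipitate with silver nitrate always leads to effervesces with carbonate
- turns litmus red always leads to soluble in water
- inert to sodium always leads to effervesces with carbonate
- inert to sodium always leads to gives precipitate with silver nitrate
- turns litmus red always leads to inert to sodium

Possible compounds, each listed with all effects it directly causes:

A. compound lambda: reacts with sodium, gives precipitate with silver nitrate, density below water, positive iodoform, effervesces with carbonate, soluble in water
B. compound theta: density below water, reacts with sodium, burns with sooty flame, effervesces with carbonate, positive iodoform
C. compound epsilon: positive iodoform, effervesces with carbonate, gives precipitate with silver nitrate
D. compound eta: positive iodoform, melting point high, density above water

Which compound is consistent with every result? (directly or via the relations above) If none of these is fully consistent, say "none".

Checking each candidate against the observations:
(A) compound lambda — fails on burns with sooty flame, inert to sodium (predicts reacts with sodium, not inert to sodium)
(B) compound theta — fails on soluble in water, inert to sodium (predicts reacts with sodium, not inert to sodium)
(C) compound epsilon — does not account for soluble in water, burns with sooty flame, inert to sodium, density below water
(D) compound eta — fails on effervesces with carbonate, soluble in water, burns with sooty flame, inert to sodium, density below water (predicts density above water, not density below water)
No candidate is consistent with all observations.

none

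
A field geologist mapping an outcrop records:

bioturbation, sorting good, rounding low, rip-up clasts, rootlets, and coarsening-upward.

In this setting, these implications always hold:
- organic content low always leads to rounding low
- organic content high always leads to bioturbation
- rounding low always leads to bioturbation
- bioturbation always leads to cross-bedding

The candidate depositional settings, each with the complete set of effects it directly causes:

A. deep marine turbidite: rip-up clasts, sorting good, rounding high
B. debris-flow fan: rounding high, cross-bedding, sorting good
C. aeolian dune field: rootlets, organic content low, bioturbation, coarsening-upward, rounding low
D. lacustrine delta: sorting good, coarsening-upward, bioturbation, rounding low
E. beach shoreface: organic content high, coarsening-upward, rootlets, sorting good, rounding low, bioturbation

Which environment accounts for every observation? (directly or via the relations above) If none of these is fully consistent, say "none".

none

Per-candidate check:
(A) deep marine turbidite — fails on bioturbation, rounding low, rootlets, coarsening-upward (predicts rounding high, not rounding low)
(B) debris-flow fan — bioturbation ✗; sorting good ✓; rounding low ✗; rip-up clasts ✗; rootlets ✗; coarsening-upward ✗
(C) aeolian dune field — bioturbation ✓; sorting good ✗; rounding low ✓; rip-up clasts ✗; rootlets ✓; coarsening-upward ✓
(D) lacustrine delta — does not account for rip-up clasts, rootlets
(E) beach shoreface — bioturbation ✓; sorting good ✓; rounding low ✓; rip-up clasts ✗; rootlets ✓; coarsening-upward ✓
No candidate is consistent with all observations.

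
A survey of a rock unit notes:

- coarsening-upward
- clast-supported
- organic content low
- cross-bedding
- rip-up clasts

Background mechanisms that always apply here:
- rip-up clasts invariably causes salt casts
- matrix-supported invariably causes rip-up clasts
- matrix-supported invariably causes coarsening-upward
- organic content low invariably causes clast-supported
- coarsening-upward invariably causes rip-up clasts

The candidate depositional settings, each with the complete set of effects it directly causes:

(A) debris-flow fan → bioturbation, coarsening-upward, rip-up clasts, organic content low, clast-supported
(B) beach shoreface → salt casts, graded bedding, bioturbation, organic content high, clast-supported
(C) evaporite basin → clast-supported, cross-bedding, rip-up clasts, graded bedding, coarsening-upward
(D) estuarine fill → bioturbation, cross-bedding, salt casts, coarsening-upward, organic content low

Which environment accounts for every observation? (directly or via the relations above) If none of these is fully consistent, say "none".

Testing each hypothesis:
(A) debris-flow fan — does not account for cross-bedding
(B) beach shoreface — fails on coarsening-upward, organic content low, cross-bedding, rip-up clasts (predicts organic content high, not organic content low)
(C) evaporite basin — coarsening-upward yes; clast-supported yes; organic content low NO; cross-bedding yes; rip-up clasts yes
(D) estuarine fill — accounts for every observation (clast-supported via organic content low → clast-supported)
(D) is the only candidate with no mismatches.

D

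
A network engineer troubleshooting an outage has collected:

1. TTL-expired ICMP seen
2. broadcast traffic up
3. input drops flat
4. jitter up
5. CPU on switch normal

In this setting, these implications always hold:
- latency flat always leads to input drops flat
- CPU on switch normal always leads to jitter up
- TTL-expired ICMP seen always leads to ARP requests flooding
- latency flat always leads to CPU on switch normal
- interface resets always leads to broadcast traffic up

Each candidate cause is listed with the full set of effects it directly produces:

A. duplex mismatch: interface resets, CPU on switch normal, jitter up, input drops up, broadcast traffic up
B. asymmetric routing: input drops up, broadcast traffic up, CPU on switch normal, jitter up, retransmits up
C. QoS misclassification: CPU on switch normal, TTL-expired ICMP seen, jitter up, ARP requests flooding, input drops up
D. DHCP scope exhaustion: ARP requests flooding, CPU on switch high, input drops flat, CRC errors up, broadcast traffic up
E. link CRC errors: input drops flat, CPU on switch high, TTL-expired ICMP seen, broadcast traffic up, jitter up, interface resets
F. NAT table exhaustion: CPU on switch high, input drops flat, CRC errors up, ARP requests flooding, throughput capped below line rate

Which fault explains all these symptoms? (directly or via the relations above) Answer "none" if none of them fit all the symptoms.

Per-candidate check:
(A) duplex mismatch — TTL-expired ICMP seen NO; broadcast traffic up yes; input drops flat NO; jitter up yes; CPU on switch normal yes
(B) asymmetric routing — fails on TTL-expired ICMP seen, input drops flat (predicts input drops up, not input drops flat)
(C) QoS misclassification — TTL-expired ICMP seen yes; broadcast traffic up NO; input drops flat NO; jitter up yes; CPU on switch normal yes
(D) DHCP scope exhaustion — TTL-expired ICMP seen NO; broadcast traffic up yes; input drops flat yes; jitter up NO; CPU on switch normal NO
(E) link CRC errors — fails on CPU on switch normal (predicts CPU on switch high, not CPU on switch normal)
(F) NAT table exhaustion — TTL-expired ICMP seen NO; broadcast traffic up NO; input drops flat yes; jitter up NO; CPU on switch normal NO
No candidate is consistent with all observations.

none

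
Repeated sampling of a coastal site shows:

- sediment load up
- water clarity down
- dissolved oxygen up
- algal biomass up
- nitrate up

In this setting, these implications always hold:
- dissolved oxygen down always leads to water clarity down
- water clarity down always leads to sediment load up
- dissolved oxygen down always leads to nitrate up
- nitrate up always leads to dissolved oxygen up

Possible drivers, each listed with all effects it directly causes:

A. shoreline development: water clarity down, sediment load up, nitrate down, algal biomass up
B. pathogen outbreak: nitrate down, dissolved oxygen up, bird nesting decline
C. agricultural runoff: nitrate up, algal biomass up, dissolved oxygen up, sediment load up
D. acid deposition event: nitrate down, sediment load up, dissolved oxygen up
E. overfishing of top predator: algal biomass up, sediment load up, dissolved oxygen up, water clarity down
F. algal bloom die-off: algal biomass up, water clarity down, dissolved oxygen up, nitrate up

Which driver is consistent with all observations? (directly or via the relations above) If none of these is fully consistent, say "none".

Checking each candidate against the observations:
(A) shoreline development — sediment load up +; water clarity down +; dissolved oxygen up -; algal biomass up +; nitrate up -
(B) pathogen outbreak — fails on sediment load up, water clarity down, algal biomass up, nitrate up (predicts nitrate down, not nitrate up)
(C) agricultural runoff — does not account for water clarity down
(D) acid deposition event — sediment load up +; water clarity down -; dissolved oxygen up +; algal biomass up -; nitrate up -
(E) overfishing of top predator — sediment load up +; water clarity down +; dissolved oxygen up +; algal biomass up +; nitrate up -
(F) algal bloom die-off — sediment load up + (via water clarity down → sediment load up); water clarity down +; dissolved oxygen up +; algal biomass up +; nitrate up +
(F) alone accounts for all the evidence.

F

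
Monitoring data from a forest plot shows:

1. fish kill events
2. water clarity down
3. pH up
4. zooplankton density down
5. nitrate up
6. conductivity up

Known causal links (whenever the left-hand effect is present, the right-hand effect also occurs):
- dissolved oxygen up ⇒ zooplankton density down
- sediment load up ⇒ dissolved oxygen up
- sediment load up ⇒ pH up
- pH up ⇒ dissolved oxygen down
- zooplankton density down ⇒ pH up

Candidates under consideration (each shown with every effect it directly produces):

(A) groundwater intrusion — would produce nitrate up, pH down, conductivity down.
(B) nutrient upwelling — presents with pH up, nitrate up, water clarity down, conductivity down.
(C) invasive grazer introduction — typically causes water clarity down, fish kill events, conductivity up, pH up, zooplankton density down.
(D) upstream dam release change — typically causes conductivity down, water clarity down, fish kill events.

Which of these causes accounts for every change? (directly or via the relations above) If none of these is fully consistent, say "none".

Checking each candidate against the observations:
(A) groundwater intrusion — fails on fish kill events, water clarity down, pH up, zooplankton density down, conductivity up (predicts pH down, not pH up; predicts conductivity down, not conductivity up)
(B) nutrient upwelling — fish kill events ✗; water clarity down ✓; pH up ✓; zooplankton density down ✗; nitrate up ✓; conductivity up ✗
(C) invasive grazer introduction — does not account for nitrate up
(D) upstream dam release change — fish kill events ✓; water clarity down ✓; pH up ✗; zooplankton density down ✗; nitrate up ✗; conductivity up ✗
No candidate is consistent with all observations.

none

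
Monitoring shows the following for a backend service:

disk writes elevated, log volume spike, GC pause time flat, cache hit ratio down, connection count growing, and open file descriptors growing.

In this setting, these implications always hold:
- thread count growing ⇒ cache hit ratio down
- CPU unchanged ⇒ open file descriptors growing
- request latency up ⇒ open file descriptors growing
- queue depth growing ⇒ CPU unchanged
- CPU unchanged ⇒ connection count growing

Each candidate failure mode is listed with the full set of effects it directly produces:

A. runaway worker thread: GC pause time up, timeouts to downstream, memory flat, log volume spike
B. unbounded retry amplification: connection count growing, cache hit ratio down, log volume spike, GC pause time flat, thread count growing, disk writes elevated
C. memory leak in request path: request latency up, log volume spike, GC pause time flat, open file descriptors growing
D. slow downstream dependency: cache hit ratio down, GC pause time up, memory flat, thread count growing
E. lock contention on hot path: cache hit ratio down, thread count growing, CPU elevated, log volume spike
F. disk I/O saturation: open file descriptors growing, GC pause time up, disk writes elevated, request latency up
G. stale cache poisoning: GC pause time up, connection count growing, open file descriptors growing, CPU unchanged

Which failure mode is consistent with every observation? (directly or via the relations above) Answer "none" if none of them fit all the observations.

none

For each candidate, compare predicted effects to what was observed:
(A) runaway worker thread — fails on disk writes elevated, GC pause time flat, cache hit ratio down, connection count growing, open file descriptors growing (predicts GC pause time up, not GC pause time flat)
(B) unbounded retry amplification — does not account for open file descriptors growing
(C) memory leak in request path — disk writes elevated miss; log volume spike match; GC pause time flat match; cache hit ratio down miss; connection count growing miss; open file descriptors growing match
(D) slow downstream dependency — fails on disk writes elevated, log volume spike, GC pause time flat, connection count growing, open file descriptors growing (predicts GC pause time up, not GC pause time flat)
(E) lock contention on hot path — does not account for disk writes elevated, GC pause time flat, connection count growing, open file descriptors growing
(F) disk I/O saturation — disk writes elevated match; log volume spike miss; GC pause time flat miss; cache hit ratio down miss; connection count growing miss; open file descriptors growing match
(G) stale cache poisoning — disk writes elevated miss; log volume spike miss; GC pause time flat miss; cache hit ratio down miss; connection count growing match; open file descriptors growing match
No candidate is consistent with all observations.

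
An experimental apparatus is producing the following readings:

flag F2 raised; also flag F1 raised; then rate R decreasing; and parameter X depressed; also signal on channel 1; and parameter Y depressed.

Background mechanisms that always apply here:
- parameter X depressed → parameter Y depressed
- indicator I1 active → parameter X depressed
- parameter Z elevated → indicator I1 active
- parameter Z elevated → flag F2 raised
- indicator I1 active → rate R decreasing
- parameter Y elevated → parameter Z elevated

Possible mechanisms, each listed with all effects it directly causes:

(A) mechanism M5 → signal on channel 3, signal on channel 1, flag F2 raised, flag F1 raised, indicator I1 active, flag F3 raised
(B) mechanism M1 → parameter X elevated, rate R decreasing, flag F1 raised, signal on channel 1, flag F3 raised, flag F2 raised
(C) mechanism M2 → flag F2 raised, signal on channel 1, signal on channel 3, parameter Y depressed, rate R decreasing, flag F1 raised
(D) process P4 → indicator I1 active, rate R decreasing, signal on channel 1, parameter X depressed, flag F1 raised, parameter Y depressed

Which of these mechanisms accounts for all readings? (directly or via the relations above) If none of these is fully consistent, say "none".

A

Testing each hypothesis:
(A) mechanism M5 — flag F2 raised +; flag F1 raised +; rate R decreasing + (through indicator I1 active → rate R decreasing); parameter X depressed + (through indicator I1 active → parameter X depressed); signal on channel 1 +; parameter Y depressed + (through indicator I1 active → parameter X depressed → parameter Y depressed)
(B) mechanism M1 — flag F2 raised +; flag F1 raised +; rate R decreasing +; parameter X depressed -; signal on channel 1 +; parameter Y depressed -
(C) mechanism M2 — flag F2 raised +; flag F1 raised +; rate R decreasing +; parameter X depressed -; signal on channel 1 +; parameter Y depressed +
(D) process P4 — does not account for flag F2 raised
(A) is the only candidate with no mismatches.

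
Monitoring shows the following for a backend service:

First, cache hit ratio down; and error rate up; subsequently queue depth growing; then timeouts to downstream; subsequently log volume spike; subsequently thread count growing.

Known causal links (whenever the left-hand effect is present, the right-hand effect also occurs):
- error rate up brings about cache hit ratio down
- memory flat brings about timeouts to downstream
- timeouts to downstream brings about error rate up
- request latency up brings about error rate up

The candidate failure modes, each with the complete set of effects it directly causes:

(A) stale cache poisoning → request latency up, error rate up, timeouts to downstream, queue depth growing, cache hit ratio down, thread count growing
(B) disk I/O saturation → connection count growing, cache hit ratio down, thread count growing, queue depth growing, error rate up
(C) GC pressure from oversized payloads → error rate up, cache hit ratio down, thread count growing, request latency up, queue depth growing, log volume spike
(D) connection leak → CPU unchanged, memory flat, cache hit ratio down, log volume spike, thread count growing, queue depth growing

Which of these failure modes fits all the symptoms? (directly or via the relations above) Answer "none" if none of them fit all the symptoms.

D

Checking each candidate against the observations:
(A) stale cache poisoning — cache hit ratio down match; error rate up match; queue depth growing match; timeouts to downstream match; log volume spike miss; thread count growing match
(B) disk I/O saturation — does not account for timeouts to downstream, log volume spike
(C) GC pressure from oversized payloads — does not account for timeouts to downstream
(D) connection leak — cache hit ratio down match; error rate up match (via memory flat → timeouts to downstream → error rate up); queue depth growing match; timeouts to downstream match (via memory flat → timeouts to downstream); log volume spike match; thread count growing match
Only (D) is consistent with every observation.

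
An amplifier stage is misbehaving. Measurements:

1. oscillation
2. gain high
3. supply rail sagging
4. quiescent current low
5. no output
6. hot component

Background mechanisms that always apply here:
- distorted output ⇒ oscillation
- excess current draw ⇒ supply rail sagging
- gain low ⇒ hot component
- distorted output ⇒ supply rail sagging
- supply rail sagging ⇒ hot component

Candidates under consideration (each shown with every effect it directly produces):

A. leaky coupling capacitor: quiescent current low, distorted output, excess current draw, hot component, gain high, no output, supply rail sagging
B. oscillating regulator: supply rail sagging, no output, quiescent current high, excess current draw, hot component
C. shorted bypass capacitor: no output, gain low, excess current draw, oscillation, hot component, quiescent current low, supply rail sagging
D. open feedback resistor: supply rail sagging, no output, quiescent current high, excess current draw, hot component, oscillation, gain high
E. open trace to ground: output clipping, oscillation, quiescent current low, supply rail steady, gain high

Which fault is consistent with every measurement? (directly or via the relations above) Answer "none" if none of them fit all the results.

Per-candidate check:
(A) leaky coupling capacitor — accounts for every observation (oscillation by distorted output → oscillation)
(B) oscillating regulator — fails on oscillation, gain high, quiescent current low (predicts quiescent current high, not quiescent current low)
(C) shorted bypass capacitor — fails on gain high (predicts gain low, not gain high)
(D) open feedback resistor — fails on quiescent current low (predicts quiescent current high, not quiescent current low)
(E) open trace to ground — fails on supply rail sagging, no output, hot component (predicts supply rail steady, not supply rail sagging)
(A) alone accounts for all the evidence.

A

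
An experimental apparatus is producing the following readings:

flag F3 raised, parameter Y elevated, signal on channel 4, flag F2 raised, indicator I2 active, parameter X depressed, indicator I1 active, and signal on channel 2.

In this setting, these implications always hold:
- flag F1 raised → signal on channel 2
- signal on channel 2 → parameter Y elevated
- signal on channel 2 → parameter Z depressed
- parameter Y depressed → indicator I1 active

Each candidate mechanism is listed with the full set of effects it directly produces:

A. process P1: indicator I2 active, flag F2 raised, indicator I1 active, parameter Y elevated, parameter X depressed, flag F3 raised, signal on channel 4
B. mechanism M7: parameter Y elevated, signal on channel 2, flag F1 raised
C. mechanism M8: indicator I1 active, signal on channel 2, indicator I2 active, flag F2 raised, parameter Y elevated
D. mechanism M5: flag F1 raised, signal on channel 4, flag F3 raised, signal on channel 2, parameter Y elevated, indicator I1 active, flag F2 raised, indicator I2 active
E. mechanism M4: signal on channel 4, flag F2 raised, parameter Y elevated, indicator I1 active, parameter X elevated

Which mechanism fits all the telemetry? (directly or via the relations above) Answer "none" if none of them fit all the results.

Checking each candidate against the observations:
(A) process P1 — flag F3 raised yes; parameter Y elevated yes; signal on channel 4 yes; flag F2 raised yes; indicator I2 active yes; parameter X depressed yes; indicator I1 active yes; signal on channel 2 NO
(B) mechanism M7 — flag F3 raised NO; parameter Y elevated yes; signal on channel 4 NO; flag F2 raised NO; indicator I2 active NO; parameter X depressed NO; indicator I1 active NO; signal on channel 2 yes
(C) mechanism M8 — does not account for flag F3 raised, signal on channel 4, parameter X depressed
(D) mechanism M5 — flag F3 raised yes; parameter Y elevated yes; signal on channel 4 yes; flag F2 raised yes; indicator I2 active yes; parameter X depressed NO; indicator I1 active yes; signal on channel 2 yes
(E) mechanism M4 — flag F3 raised NO; parameter Y elevated yes; signal on channel 4 yes; flag F2 raised yes; indicator I2 active NO; parameter X depressed NO; indicator I1 active yes; signal on channel 2 NO
None of the listed candidates fits everything.

none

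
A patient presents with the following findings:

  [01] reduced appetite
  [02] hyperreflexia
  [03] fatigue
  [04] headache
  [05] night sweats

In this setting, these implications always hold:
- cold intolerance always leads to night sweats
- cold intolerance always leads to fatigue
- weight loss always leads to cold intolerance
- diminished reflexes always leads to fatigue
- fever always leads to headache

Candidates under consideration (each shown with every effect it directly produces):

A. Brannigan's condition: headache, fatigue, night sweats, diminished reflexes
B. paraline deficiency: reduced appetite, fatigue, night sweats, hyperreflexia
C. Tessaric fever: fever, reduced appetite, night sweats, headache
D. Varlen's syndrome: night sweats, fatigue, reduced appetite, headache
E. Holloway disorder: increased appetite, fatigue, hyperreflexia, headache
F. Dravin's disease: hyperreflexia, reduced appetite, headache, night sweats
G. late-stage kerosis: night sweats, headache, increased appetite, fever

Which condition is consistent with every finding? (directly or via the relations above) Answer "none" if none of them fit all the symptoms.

Checking each candidate against the observations:
(A) Brannigan's condition — fails on reduced appetite, hyperreflexia (predicts diminished reflexes, not hyperreflexia)
(B) paraline deficiency — reduced appetite yes; hyperreflexia yes; fatigue yes; headache NO; night sweats yes
(C) Tessaric fever — does not account for hyperreflexia, fatigue
(D) Varlen's syndrome — reduced appetite yes; hyperreflexia NO; fatigue yes; headache yes; night sweats yes
(E) Holloway disorder — reduced appetite NO; hyperreflexia yes; fatigue yes; headache yes; night sweats NO
(F) Dravin's disease — reduced appetite yes; hyperreflexia yes; fatigue NO; headache yes; night sweats yes
(G) late-stage kerosis — fails on reduced appetite, hyperreflexia, fatigue (predicts increased appetite, not reduced appetite)
No candidate is consistent with all observations.

none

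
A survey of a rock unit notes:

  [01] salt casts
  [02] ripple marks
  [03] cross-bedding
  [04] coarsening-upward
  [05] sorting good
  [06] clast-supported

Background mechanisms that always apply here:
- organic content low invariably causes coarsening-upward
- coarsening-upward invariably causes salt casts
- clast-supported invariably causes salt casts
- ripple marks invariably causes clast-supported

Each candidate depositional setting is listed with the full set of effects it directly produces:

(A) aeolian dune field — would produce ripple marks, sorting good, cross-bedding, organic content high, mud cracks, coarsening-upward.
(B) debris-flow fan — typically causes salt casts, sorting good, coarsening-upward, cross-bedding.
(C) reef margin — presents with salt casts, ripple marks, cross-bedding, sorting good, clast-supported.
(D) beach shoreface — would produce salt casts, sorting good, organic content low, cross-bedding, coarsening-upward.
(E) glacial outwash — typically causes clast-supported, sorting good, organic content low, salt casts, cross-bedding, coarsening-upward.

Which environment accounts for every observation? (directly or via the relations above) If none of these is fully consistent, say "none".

A

Checking each candidate against the observations:
(A) aeolian dune field — salt casts + (via coarsening-upward → salt casts); ripple marks +; cross-bedding +; coarsening-upward +; sorting good +; clast-supported + (via ripple marks → clast-supported)
(B) debris-flow fan — salt casts +; ripple marks -; cross-bedding +; coarsening-upward +; sorting good +; clast-supported -
(C) reef margin — salt casts +; ripple marks +; cross-bedding +; coarsening-upward -; sorting good +; clast-supported +
(D) beach shoreface — salt casts +; ripple marks -; cross-bedding +; coarsening-upward +; sorting good +; clast-supported -
(E) glacial outwash — does not account for ripple marks
(A) alone accounts for all the evidence.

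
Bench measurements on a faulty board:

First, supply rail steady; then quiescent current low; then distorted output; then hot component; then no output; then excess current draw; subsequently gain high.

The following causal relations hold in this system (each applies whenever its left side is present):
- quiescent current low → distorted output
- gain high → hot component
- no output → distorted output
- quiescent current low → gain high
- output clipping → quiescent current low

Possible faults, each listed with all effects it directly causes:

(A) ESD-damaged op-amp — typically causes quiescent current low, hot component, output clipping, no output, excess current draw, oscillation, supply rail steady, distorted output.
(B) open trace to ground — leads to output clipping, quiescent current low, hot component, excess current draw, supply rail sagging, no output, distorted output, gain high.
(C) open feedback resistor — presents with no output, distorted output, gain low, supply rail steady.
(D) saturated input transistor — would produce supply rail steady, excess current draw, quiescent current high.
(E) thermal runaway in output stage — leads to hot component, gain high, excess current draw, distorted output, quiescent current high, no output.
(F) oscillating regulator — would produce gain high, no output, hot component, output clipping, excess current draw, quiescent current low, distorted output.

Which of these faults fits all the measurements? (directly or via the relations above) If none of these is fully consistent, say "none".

Per-candidate check:
(A) ESD-damaged op-amp — supply rail steady match; quiescent current low match; distorted output match; hot component match; no output match; excess current draw match; gain high match (via quiescent current low → gain high)
(B) open trace to ground — supply rail steady miss; quiescent current low match; distorted output match; hot component match; no output match; excess current draw match; gain high match
(C) open feedback resistor — fails on quiescent current low, hot component, excess current draw, gain high (predicts gain low, not gain high)
(D) saturated input transistor — supply rail steady match; quiescent current low miss; distorted output miss; hot component miss; no output miss; excess current draw match; gain high miss
(E) thermal runaway in output stage — supply rail steady miss; quiescent current low miss; distorted output match; hot component match; no output match; excess current draw match; gain high match
(F) oscillating regulator — supply rail steady miss; quiescent current low match; distorted output match; hot component match; no output match; excess current draw match; gain high match
Only (A) is consistent with every observation.

A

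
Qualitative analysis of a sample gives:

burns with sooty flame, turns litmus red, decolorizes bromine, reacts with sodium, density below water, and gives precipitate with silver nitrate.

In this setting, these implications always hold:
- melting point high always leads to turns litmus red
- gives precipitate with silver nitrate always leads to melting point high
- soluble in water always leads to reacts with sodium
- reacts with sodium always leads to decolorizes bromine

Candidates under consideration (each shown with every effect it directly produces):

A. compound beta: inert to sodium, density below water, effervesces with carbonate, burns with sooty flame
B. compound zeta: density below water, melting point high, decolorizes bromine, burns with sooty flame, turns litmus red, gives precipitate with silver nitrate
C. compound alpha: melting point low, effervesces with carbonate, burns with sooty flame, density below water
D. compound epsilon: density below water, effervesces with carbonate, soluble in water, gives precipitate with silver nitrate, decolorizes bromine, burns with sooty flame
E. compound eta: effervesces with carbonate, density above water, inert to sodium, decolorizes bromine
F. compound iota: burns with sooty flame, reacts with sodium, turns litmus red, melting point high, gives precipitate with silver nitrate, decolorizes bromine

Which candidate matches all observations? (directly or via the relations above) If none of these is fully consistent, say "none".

Per-candidate check:
(A) compound beta — fails on turns litmus red, decolorizes bromine, reacts with sodium, gives precipitate with silver nitrate (predicts inert to sodium, not reacts with sodium)
(B) compound zeta — burns with sooty flame match; turns litmus red match; decolorizes bromine match; reacts with sodium miss; density below water match; gives precipitate with silver nitrate match
(C) compound alpha — burns with sooty flame match; turns litmus red miss; decolorizes bromine miss; reacts with sodium miss; density below water match; gives precipitate with silver nitrate miss
(D) compound epsilon — burns with sooty flame match; turns litmus red match (through gives precipitate with silver nitrate → melting point high → turns litmus red); decolorizes bromine match; reacts with sodium match (through soluble in water → reacts with sodium); density below water match; gives precipitate with silver nitrate match
(E) compound eta — fails on burns with sooty flame, turns litmus red, reacts with sodium, density below water, gives precipitate with silver nitrate (predicts inert to sodium, not reacts with sodium; predicts density above water, not density below water)
(F) compound iota — burns with sooty flame match; turns litmus red match; decolorizes bromine match; reacts with sodium match; density below water miss; gives precipitate with silver nitrate match
Only (D) is consistent with every observation.

D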